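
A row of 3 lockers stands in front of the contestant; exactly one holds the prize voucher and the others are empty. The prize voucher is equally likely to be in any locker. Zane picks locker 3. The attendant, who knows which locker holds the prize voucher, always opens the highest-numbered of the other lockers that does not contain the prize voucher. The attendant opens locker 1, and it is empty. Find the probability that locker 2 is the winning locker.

Apply Bayes' rule, conditioning on where the prize voucher actually is.
If it is in locker 1 (prior 1/3): the attendant opened locker 1, so this case is ruled out; weight (1/3)·0 = 0.
If it is in locker 2 (prior 1/3): locker 1 is the highest-numbered option available, probability 1; weight (1/3)·1 = 1/3.
If it is in locker 3 (prior 1/3): the attendant would have opened locker 2 instead, probability 0; weight (1/3)·0 = 0.
The weights sum to 1/3.
So P(the prize voucher in locker 2 | the attendant opened locker 1) = (1/3) / (1/3) = 1.

1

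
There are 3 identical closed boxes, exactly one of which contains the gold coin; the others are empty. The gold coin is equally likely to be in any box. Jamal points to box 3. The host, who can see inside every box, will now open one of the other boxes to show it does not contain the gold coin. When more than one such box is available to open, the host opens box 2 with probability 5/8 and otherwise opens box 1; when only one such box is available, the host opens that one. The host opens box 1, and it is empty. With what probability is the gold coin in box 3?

Apply Bayes' rule, conditioning on where the gold coin actually is.
If it is in box 1 (prior 1/3): the host opened box 1, so this case is ruled out; weight (1/3)·0 = 0.
If it is in box 2 (prior 1/3): only box 1 is available, probability 1; weight (1/3)·1 = 1/3.
If it is in box 3 (prior 1/3): box 2 is available but not opened, probability 3/8; weight (1/3)·(3/8) = 1/8.
The weights sum to 11/24.
So P(the gold coin in box 3 | the host opened box 1) = (1/8) / (11/24) = 3/11.

3/11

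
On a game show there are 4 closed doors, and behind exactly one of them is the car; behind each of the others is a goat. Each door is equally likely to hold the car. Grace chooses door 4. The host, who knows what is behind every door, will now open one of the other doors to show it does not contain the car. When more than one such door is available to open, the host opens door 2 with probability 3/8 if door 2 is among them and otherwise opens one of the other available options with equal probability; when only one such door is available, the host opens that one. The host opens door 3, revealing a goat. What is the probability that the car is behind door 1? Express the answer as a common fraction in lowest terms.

Apply Bayes' rule, conditioning on where the car actually is.
If it is behind door 1 (prior 1/4): door 2 is available but not opened, probability 5/8; weight (1/4)·(5/8) = 5/32.
If it is behind door 2 (prior 1/4): door 2 holds the prize so is unavailable; the host chooses uniformly among the 2 others, probability 1/2; weight (1/4)·(1/2) = 1/8.
If it is behind door 3 (prior 1/4): the host opened door 3, so this case is ruled out; weight (1/4)·0 = 0.
If it is behind door 4 (prior 1/4): door 2 is available but not opened; door 3 gets probability (1 − 3/8)/2 = 5/16; weight (1/4)·(5/16) = 5/64.
The weights sum to 23/64.
So P(the car behind door 1 | the host opened door 3) = (5/32) / (23/64) = 10/23.

10/23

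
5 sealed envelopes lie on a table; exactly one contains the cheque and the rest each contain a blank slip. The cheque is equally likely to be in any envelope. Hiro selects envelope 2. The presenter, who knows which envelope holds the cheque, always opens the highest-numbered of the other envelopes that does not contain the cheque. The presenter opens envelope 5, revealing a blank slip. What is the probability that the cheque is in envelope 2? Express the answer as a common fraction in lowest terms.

Consider each possible location of the cheque in turn.
If it is in any of envelopes 1, 2, 3, and 4 (prior 1/5 each): envelope 5 is the highest-numbered option available, probability 1; weight (1/5)·1 = 1/5 each.
If it is in envelope 5 (prior 1/5): the presenter opened envelope 5, so this case is ruled out; weight (1/5)·0 = 0.
The weights sum to 4/5.
So P(the cheque in envelope 2 | the presenter opened envelope 5) = (1/5) / (4/5) = 1/4.

1/4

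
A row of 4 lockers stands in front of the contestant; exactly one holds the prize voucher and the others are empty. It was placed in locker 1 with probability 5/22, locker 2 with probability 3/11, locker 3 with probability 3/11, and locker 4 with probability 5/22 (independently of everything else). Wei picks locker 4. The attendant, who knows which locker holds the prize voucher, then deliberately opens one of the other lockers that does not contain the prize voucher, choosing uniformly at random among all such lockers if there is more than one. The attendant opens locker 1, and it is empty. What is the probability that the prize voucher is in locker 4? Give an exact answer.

5/23

Apply Bayes' rule, conditioning on where the prize voucher actually is.
If it is in locker 1 (prior 5/22): the attendant opened locker 1, so this case is ruled out; weight (5/22)·0 = 0.
If it is in either of lockers 2 and 3 (prior 3/11 each): the attendant has 2 equally likely choices, so probability 1/2; weight (3/11)·(1/2) = 3/22 each.
If it is in locker 4 (prior 5/22): the attendant has 3 equally likely choices, so probability 1/3; weight (5/22)·(1/3) = 5/66.
The weights sum to 23/66.
So P(the prize voucher in locker 4 | the attendant opened locker 1) = (5/66) / (23/66) = 5/23.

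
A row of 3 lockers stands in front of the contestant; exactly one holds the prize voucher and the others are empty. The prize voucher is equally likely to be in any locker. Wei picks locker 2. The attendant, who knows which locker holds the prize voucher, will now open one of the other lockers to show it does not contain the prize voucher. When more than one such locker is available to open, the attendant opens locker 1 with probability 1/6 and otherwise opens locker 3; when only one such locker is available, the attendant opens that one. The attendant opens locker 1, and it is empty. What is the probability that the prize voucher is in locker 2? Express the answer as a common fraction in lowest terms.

Condition on the true location of the prize voucher.
If it is in locker 1 (prior 1/3): the attendant opened locker 1, so this case is ruled out; weight (1/3)·0 = 0.
If it is in locker 2 (prior 1/3): locker 1 is available, opened with probability 1/6; weight (1/3)·(1/6) = 1/18.
If it is in locker 3 (prior 1/3): only locker 1 is available, probability 1; weight (1/3)·1 = 1/3.
The weights sum to 7/18.
So P(the prize voucher in locker 2 | the attendant opened locker 1) = (1/18) / (7/18) = 1/7.

1/7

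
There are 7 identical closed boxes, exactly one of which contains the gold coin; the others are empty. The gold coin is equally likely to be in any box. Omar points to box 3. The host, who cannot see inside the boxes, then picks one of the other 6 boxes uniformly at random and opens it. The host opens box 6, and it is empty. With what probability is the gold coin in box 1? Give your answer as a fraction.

1/6

Consider each possible location of the gold coin in turn.
If it is in any of boxes 1, 2, 3, 4, 5, and 7 (prior 1/7 each): the host picks box 6 with probability 1/6 regardless, and it is not the prize; weight (1/7)·(1/6) = 1/42 each.
If it is in box 6 (prior 1/7): the host opened box 6, so this case is ruled out; weight (1/7)·0 = 0.
The weights sum to 1/7.
So P(the gold coin in box 1 | the host opened box 6) = (1/42) / (1/7) = 1/6.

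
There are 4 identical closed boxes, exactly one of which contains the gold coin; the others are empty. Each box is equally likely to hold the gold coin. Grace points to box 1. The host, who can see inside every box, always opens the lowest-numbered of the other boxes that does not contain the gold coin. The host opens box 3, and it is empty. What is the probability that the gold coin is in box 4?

Condition on the true location of the gold coin.
If it is in either of boxes 1 and 4 (prior 1/4 each): the host would have opened box 2 instead, probability 0; weight (1/4)·0 = 0 each.
If it is in box 2 (prior 1/4): box 3 is the lowest-numbered option available, probability 1; weight (1/4)·1 = 1/4.
If it is in box 3 (prior 1/4): the host opened box 3, so this case is ruled out; weight (1/4)·0 = 0.
The weights sum to 1/4.
So P(the gold coin in box 4 | the host opened box 3) = 0 / (1/4) = 0.

0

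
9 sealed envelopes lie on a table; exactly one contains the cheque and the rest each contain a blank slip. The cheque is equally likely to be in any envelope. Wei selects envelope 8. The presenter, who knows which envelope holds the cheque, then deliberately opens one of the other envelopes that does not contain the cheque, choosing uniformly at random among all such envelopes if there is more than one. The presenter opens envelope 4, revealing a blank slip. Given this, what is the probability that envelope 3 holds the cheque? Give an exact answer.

8/63

Condition on the true location of the cheque.
If it is in any of envelopes 1, 2, 3, 5, 6, 7, and 9 (prior 1/9 each): the presenter has 7 equally likely choices, so probability 1/7; weight (1/9)·(1/7) = 1/63 each.
If it is in envelope 4 (prior 1/9): the presenter opened envelope 4, so this case is ruled out; weight (1/9)·0 = 0.
If it is in envelope 8 (prior 1/9): the presenter has 8 equally likely choices, so probability 1/8; weight (1/9)·(1/8) = 1/72.
The weights sum to 1/8.
So P(the cheque in envelope 3 | the presenter opened envelope 4) = (1/63) / (1/8) = 8/63.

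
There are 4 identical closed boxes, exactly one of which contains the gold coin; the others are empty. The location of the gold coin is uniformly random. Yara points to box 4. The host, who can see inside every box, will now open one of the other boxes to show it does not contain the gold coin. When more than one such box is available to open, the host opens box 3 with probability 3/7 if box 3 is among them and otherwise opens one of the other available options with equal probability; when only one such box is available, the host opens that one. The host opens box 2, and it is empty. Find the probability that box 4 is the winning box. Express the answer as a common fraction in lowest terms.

Consider each possible location of the gold coin in turn.
If it is in box 1 (prior 1/4): box 3 is available but not opened, probability 4/7; weight (1/4)·(4/7) = 1/7.
If it is in box 2 (prior 1/4): the host opened box 2, so this case is ruled out; weight (1/4)·0 = 0.
If it is in box 3 (prior 1/4): box 3 holds the prize so is unavailable; the host chooses uniformly among the 2 others, probability 1/2; weight (1/4)·(1/2) = 1/8.
If it is in box 4 (prior 1/4): box 3 is available but not opened; box 2 gets probability (1 − 3/7)/2 = 2/7; weight (1/4)·(2/7) = 1/14.
The weights sum to 19/56.
So P(the gold coin in box 4 | the host opened box 2) = (1/14) / (19/56) = 4/19.

4/19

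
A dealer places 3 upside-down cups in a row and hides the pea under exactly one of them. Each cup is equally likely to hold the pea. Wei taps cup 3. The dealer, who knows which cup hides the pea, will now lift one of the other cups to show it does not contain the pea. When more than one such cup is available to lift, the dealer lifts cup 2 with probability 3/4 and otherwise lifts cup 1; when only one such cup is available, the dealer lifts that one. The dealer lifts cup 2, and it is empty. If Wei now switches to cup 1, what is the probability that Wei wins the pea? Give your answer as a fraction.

Apply Bayes' rule, conditioning on where the pea actually is.
If it is under cup 1 (prior 1/3): only cup 2 is available, probability 1; weight (1/3)·1 = 1/3.
If it is under cup 2 (prior 1/3): the dealer opened cup 2, so this case is ruled out; weight (1/3)·0 = 0.
If it is under cup 3 (prior 1/3): cup 2 is available, opened with probability 3/4; weight (1/3)·(3/4) = 1/4.
The weights sum to 7/12.
So P(the pea under cup 1 | the dealer opened cup 2) = (1/3) / (7/12) = 4/7.

4/7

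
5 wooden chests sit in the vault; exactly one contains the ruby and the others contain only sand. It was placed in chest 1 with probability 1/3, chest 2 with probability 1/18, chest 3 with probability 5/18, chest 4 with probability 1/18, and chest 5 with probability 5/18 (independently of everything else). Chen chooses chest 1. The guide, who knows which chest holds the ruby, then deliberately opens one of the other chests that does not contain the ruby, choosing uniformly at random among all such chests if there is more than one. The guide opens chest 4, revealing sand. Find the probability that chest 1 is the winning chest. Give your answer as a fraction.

Consider each possible location of the ruby in turn.
If it is in chest 1 (prior 1/3): the guide has 4 equally likely choices, so probability 1/4; weight (1/3)·(1/4) = 1/12.
If it is in chest 2 (prior 1/18): the guide has 3 equally likely choices, so probability 1/3; weight (1/18)·(1/3) = 1/54.
If it is in either of chests 3 and 5 (prior 5/18 each): the guide has 3 equally likely choices, so probability 1/3; weight (5/18)·(1/3) = 5/54 each.
If it is in chest 4 (prior 1/18): the guide opened chest 4, so this case is ruled out; weight (1/18)·0 = 0.
The weights sum to 31/108.
So P(the ruby in chest 1 | the guide opened chest 4) = (1/12) / (31/108) = 9/31.

9/31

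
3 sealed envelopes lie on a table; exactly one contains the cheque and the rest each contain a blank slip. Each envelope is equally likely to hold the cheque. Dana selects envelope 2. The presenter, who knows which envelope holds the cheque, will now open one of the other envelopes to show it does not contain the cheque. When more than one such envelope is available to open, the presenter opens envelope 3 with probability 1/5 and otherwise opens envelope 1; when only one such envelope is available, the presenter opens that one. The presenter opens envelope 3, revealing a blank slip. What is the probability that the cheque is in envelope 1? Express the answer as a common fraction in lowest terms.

Apply Bayes' rule, conditioning on where the cheque actually is.
If it is in envelope 1 (prior 1/3): only envelope 3 is available, probability 1; weight (1/3)·1 = 1/3.
If it is in envelope 2 (prior 1/3): envelope 3 is available, opened with probability 1/5; weight (1/3)·(1/5) = 1/15.
If it is in envelope 3 (prior 1/3): the presenter opened envelope 3, so this case is ruled out; weight (1/3)·0 = 0.
The weights sum to 2/5.
So P(the cheque in envelope 1 | the presenter opened envelope 3) = (1/3) / (2/5) = 5/6.

5/6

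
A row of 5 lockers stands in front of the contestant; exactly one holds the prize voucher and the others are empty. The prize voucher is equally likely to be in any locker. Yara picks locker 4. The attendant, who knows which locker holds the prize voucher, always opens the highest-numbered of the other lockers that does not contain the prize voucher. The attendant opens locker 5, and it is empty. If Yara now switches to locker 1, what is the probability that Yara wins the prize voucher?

1/4

Condition on the true location of the prize voucher.
If it is in any of lockers 1, 2, 3, and 4 (prior 1/5 each): locker 5 is the highest-numbered option available, probability 1; weight (1/5)·1 = 1/5 each.
If it is in locker 5 (prior 1/5): the attendant opened locker 5, so this case is ruled out; weight (1/5)·0 = 0.
The weights sum to 4/5.
So P(the prize voucher in locker 1 | the attendant opened locker 5) = (1/5) / (4/5) = 1/4.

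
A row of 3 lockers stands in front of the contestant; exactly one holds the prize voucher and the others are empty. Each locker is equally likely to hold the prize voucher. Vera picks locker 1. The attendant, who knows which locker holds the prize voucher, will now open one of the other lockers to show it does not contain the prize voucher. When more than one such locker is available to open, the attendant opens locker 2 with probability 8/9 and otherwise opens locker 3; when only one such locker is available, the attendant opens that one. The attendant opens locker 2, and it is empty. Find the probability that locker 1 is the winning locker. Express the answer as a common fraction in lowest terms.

Condition on the true location of the prize voucher.
If it is in locker 1 (prior 1/3): locker 2 is available, opened with probability 8/9; weight (1/3)·(8/9) = 8/27.
If it is in locker 2 (prior 1/3): the attendant opened locker 2, so this case is ruled out; weight (1/3)·0 = 0.
If it is in locker 3 (prior 1/3): only locker 2 is available, probability 1; weight (1/3)·1 = 1/3.
The weights sum to 17/27.
So P(the prize voucher in locker 1 | the attendant opened locker 2) = (8/27) / (17/27) = 8/17.

8/17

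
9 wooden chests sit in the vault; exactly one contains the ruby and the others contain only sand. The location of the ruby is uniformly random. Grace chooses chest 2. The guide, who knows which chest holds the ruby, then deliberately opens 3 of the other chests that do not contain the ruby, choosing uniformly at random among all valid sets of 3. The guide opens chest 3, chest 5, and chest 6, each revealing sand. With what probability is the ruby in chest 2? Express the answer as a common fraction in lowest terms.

1/9

Condition on the true location of the ruby.
If it is in any of chests 1, 4, 7, 8, and 9 (prior 1/9 each): the guide has 35 equally likely choices, so probability 1/35; weight (1/9)·(1/35) = 1/315 each.
If it is in chest 2 (prior 1/9): the guide has 56 equally likely choices, so probability 1/56; weight (1/9)·(1/56) = 1/504.
If it is in any of chests 3, 5, and 6 (prior 1/9 each): that chest was opened and seen not to hold the prize — ruled out; weight (1/9)·0 = 0 each.
The weights sum to 1/56.
So P(the ruby in chest 2 | the guide opened chest 3, chest 5, and chest 6) = (1/504) / (1/56) = 1/9.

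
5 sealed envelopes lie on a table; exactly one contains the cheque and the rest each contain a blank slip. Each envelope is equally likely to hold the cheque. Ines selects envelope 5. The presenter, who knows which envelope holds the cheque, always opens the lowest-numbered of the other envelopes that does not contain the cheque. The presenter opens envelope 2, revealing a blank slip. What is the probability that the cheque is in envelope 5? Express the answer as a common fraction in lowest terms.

Consider each possible location of the cheque in turn.
If it is in envelope 1 (prior 1/5): envelope 2 is the lowest-numbered option available, probability 1; weight (1/5)·1 = 1/5.
If it is in envelope 2 (prior 1/5): the presenter opened envelope 2, so this case is ruled out; weight (1/5)·0 = 0.
If it is in any of envelopes 3, 4, and 5 (prior 1/5 each): the presenter would have opened envelope 1 instead, probability 0; weight (1/5)·0 = 0 each.
The weights sum to 1/5.
So P(the cheque in envelope 5 | the presenter opened envelope 2) = 0 / (1/5) = 0.

0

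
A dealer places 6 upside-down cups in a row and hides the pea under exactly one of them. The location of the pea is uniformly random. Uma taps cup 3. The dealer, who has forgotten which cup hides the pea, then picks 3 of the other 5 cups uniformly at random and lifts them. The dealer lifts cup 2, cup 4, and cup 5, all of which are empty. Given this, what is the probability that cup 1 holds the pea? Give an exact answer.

1/3

Apply Bayes' rule, conditioning on where the pea actually is.
If it is under any of cups 1, 3, and 6 (prior 1/6 each): the dealer picks exactly this set with probability 1/10 regardless, and none is the prize; weight (1/6)·(1/10) = 1/60 each.
If it is under any of cups 2, 4, and 5 (prior 1/6 each): that cup was opened and seen not to hold the prize — ruled out; weight (1/6)·0 = 0 each.
The weights sum to 1/20.
So P(the pea under cup 1 | the dealer opened cup 2, cup 4, and cup 5) = (1/60) / (1/20) = 1/3.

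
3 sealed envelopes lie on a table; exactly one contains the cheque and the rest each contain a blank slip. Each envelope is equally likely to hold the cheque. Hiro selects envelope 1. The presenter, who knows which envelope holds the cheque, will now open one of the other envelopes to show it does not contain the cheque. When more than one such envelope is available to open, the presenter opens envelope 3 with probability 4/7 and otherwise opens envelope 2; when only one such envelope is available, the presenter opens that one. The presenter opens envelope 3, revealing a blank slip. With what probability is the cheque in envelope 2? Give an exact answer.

7/11

Condition on the true location of the cheque.
If it is in envelope 1 (prior 1/3): envelope 3 is available, opened with probability 4/7; weight (1/3)·(4/7) = 4/21.
If it is in envelope 2 (prior 1/3): only envelope 3 is available, probability 1; weight (1/3)·1 = 1/3.
If it is in envelope 3 (prior 1/3): the presenter opened envelope 3, so this case is ruled out; weight (1/3)·0 = 0.
The weights sum to 11/21.
So P(the cheque in envelope 2 | the presenter opened envelope 3) = (1/3) / (11/21) = 7/11.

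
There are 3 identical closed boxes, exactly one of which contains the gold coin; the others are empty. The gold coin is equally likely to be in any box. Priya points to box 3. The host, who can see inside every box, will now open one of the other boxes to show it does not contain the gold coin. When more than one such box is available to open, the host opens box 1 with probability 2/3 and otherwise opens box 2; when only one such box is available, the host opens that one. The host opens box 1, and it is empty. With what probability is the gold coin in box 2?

3/5

Condition on the true location of the gold coin.
If it is in box 1 (prior 1/3): the host opened box 1, so this case is ruled out; weight (1/3)·0 = 0.
If it is in box 2 (prior 1/3): only box 1 is available, probability 1; weight (1/3)·1 = 1/3.
If it is in box 3 (prior 1/3): box 1 is available, opened with probability 2/3; weight (1/3)·(2/3) = 2/9.
The weights sum to 5/9.
So P(the gold coin in box 2 | the host opened box 1) = (1/3) / (5/9) = 3/5.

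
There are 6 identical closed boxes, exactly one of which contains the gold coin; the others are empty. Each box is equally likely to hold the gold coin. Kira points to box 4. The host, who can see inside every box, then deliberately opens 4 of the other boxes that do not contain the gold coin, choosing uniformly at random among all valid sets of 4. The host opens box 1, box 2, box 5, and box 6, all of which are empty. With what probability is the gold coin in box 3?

Condition on the true location of the gold coin.
If it is in any of boxes 1, 2, 5, and 6 (prior 1/6 each): that box was opened and seen not to hold the prize — ruled out; weight (1/6)·0 = 0 each.
If it is in box 3 (prior 1/6): the host has no choice, probability 1; weight (1/6)·1 = 1/6.
If it is in box 4 (prior 1/6): the host has 5 equally likely choices, so probability 1/5; weight (1/6)·(1/5) = 1/30.
The weights sum to 1/5.
So P(the gold coin in box 3 | the host opened box 1, box 2, box 5, and box 6) = (1/6) / (1/5) = 5/6.

5/6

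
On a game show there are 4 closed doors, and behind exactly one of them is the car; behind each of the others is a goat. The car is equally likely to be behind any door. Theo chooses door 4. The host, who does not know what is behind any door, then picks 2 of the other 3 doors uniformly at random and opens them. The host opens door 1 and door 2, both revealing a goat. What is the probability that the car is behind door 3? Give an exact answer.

1/2

Consider each possible location of the car in turn.
If it is behind either of doors 1 and 2 (prior 1/4 each): that door was opened and seen not to hold the prize — ruled out; weight (1/4)·0 = 0 each.
If it is behind either of doors 3 and 4 (prior 1/4 each): the host picks exactly this set with probability 1/3 regardless, and none is the prize; weight (1/4)·(1/3) = 1/12 each.
The weights sum to 1/6.
So P(the car behind door 3 | the host opened door 1 and door 2) = (1/12) / (1/6) = 1/2.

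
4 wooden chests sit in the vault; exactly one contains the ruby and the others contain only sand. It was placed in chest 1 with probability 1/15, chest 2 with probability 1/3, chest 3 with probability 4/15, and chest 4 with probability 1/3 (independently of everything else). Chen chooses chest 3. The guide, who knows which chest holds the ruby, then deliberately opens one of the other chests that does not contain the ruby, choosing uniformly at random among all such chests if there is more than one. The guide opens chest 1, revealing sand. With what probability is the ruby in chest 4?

Condition on the true location of the ruby.
If it is in chest 1 (prior 1/15): the guide opened chest 1, so this case is ruled out; weight (1/15)·0 = 0.
If it is in either of chests 2 and 4 (prior 1/3 each): the guide has 2 equally likely choices, so probability 1/2; weight (1/3)·(1/2) = 1/6 each.
If it is in chest 3 (prior 4/15): the guide has 3 equally likely choices, so probability 1/3; weight (4/15)·(1/3) = 4/45.
The weights sum to 19/45.
So P(the ruby in chest 4 | the guide opened chest 1) = (1/6) / (19/45) = 15/38.

15/38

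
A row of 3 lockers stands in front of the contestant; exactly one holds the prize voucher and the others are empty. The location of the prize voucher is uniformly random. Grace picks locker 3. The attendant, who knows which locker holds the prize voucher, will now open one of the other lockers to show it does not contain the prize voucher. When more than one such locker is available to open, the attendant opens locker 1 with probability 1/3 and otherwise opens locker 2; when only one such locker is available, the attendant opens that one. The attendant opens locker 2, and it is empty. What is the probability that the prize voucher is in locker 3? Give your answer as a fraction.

2/5

Condition on the true location of the prize voucher.
If it is in locker 1 (prior 1/3): only locker 2 is available, probability 1; weight (1/3)·1 = 1/3.
If it is in locker 2 (prior 1/3): the attendant opened locker 2, so this case is ruled out; weight (1/3)·0 = 0.
If it is in locker 3 (prior 1/3): locker 1 is available but not opened, probability 2/3; weight (1/3)·(2/3) = 2/9.
The weights sum to 5/9.
So P(the prize voucher in locker 3 | the attendant opened locker 2) = (2/9) / (5/9) = 2/5.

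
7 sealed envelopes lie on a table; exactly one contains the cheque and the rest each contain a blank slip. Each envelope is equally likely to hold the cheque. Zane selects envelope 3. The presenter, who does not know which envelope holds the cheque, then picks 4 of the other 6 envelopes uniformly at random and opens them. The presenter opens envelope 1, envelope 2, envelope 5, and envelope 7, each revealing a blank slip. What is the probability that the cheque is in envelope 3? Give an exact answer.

Because the presenter chose which envelopes to open without knowing where the cheque is, the choice is independent of the prize location. Learning that none of the 4 opened envelopes holds the cheque simply rules out those 4 locations and leaves the remaining 3 envelopes still equally likely by symmetry.
So P(the cheque in envelope 3) = 1/3.

1/3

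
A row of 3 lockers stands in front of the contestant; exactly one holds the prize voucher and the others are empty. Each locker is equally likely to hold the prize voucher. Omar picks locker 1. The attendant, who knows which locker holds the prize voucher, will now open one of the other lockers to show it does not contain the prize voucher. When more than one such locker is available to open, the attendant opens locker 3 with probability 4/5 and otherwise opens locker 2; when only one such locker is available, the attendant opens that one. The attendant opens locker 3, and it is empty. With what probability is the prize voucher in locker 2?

Consider each possible location of the prize voucher in turn.
If it is in locker 1 (prior 1/3): locker 3 is available, opened with probability 4/5; weight (1/3)·(4/5) = 4/15.
If it is in locker 2 (prior 1/3): only locker 3 is available, probability 1; weight (1/3)·1 = 1/3.
If it is in locker 3 (prior 1/3): the attendant opened locker 3, so this case is ruled out; weight (1/3)·0 = 0.
The weights sum to 3/5.
So P(the prize voucher in locker 2 | the attendant opened locker 3) = (1/3) / (3/5) = 5/9.

5/9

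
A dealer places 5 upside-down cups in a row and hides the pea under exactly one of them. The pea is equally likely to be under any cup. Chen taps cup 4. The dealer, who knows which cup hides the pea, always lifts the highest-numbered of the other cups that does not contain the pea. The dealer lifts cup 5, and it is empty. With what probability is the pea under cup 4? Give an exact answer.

1/4

Condition on the true location of the pea.
If it is under any of cups 1, 2, 3, and 4 (prior 1/5 each): cup 5 is the highest-numbered option available, probability 1; weight (1/5)·1 = 1/5 each.
If it is under cup 5 (prior 1/5): the dealer opened cup 5, so this case is ruled out; weight (1/5)·0 = 0.
The weights sum to 4/5.
So P(the pea under cup 4 | the dealer opened cup 5) = (1/5) / (4/5) = 1/4.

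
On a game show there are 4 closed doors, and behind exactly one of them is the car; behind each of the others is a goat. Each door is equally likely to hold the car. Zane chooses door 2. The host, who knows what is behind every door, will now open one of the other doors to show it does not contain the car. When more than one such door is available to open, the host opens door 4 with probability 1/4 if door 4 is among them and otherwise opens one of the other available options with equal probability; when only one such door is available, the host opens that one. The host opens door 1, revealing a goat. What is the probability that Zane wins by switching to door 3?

Consider each possible location of the car in turn.
If it is behind door 1 (prior 1/4): the host opened door 1, so this case is ruled out; weight (1/4)·0 = 0.
If it is behind door 2 (prior 1/4): door 4 is available but not opened; door 1 gets probability (1 − 1/4)/2 = 3/8; weight (1/4)·(3/8) = 3/32.
If it is behind door 3 (prior 1/4): door 4 is available but not opened, probability 3/4; weight (1/4)·(3/4) = 3/16.
If it is behind door 4 (prior 1/4): door 4 holds the prize so is unavailable; the host chooses uniformly among the 2 others, probability 1/2; weight (1/4)·(1/2) = 1/8.
The weights sum to 13/32.
So P(the car behind door 3 | the host opened door 1) = (3/16) / (13/32) = 6/13.

6/13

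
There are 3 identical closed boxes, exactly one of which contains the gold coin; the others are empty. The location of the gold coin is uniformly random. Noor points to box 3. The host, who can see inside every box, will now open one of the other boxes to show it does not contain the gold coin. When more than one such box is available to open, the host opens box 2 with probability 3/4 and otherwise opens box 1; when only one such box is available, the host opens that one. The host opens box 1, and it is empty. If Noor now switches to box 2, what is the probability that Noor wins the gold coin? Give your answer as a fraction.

Condition on the true location of the gold coin.
If it is in box 1 (prior 1/3): the host opened box 1, so this case is ruled out; weight (1/3)·0 = 0.
If it is in box 2 (prior 1/3): only box 1 is available, probability 1; weight (1/3)·1 = 1/3.
If it is in box 3 (prior 1/3): box 2 is available but not opened, probability 1/4; weight (1/3)·(1/4) = 1/12.
The weights sum to 5/12.
So P(the gold coin in box 2 | the host opened box 1) = (1/3) / (5/12) = 4/5.

4/5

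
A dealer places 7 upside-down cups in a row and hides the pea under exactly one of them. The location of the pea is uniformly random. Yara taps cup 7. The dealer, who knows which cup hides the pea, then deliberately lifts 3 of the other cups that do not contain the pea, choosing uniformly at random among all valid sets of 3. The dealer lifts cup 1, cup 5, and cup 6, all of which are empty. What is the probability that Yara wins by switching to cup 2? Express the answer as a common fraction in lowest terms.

2/7

Condition on the true location of the pea.
If it is under any of cups 1, 5, and 6 (prior 1/7 each): that cup was opened and seen not to hold the prize — ruled out; weight (1/7)·0 = 0 each.
If it is under any of cups 2, 3, and 4 (prior 1/7 each): the dealer has 10 equally likely choices, so probability 1/10; weight (1/7)·(1/10) = 1/70 each.
If it is under cup 7 (prior 1/7): the dealer has 20 equally likely choices, so probability 1/20; weight (1/7)·(1/20) = 1/140.
The weights sum to 1/20.
So P(the pea under cup 2 | the dealer opened cup 1, cup 5, and cup 6) = (1/70) / (1/20) = 2/7.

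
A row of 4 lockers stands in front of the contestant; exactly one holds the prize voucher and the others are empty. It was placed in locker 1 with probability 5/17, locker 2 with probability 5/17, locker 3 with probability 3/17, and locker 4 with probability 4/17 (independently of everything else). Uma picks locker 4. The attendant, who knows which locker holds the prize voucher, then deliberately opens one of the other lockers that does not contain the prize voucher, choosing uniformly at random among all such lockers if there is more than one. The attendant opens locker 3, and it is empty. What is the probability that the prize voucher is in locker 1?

Condition on the true location of the prize voucher.
If it is in either of lockers 1 and 2 (prior 5/17 each): the attendant has 2 equally likely choices, so probability 1/2; weight (5/17)·(1/2) = 5/34 each.
If it is in locker 3 (prior 3/17): the attendant opened locker 3, so this case is ruled out; weight (3/17)·0 = 0.
If it is in locker 4 (prior 4/17): the attendant has 3 equally likely choices, so probability 1/3; weight (4/17)·(1/3) = 4/51.
The weights sum to 19/51.
So P(the prize voucher in locker 1 | the attendant opened locker 3) = (5/34) / (19/51) = 15/38.

15/38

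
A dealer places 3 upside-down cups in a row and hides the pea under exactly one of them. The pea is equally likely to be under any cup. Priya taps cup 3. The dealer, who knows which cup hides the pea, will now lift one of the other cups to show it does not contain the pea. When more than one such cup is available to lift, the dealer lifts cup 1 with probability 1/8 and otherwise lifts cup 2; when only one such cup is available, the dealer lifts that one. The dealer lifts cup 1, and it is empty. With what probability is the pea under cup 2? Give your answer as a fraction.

8/9

Apply Bayes' rule, conditioning on where the pea actually is.
If it is under cup 1 (prior 1/3): the dealer opened cup 1, so this case is ruled out; weight (1/3)·0 = 0.
If it is under cup 2 (prior 1/3): only cup 1 is available, probability 1; weight (1/3)·1 = 1/3.
If it is under cup 3 (prior 1/3): cup 1 is available, opened with probability 1/8; weight (1/3)·(1/8) = 1/24.
The weights sum to 3/8.
So P(the pea under cup 2 | the dealer opened cup 1) = (1/3) / (3/8) = 8/9.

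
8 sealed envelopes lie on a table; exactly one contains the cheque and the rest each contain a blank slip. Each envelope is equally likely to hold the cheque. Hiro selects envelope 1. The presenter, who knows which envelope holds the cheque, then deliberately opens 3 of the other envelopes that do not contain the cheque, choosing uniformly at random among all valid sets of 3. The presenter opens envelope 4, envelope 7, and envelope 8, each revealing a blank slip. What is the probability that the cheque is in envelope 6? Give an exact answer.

7/32

Apply Bayes' rule, conditioning on where the cheque actually is.
If it is in envelope 1 (prior 1/8): the presenter has 35 equally likely choices, so probability 1/35; weight (1/8)·(1/35) = 1/280.
If it is in any of envelopes 2, 3, 5, and 6 (prior 1/8 each): the presenter has 20 equally likely choices, so probability 1/20; weight (1/8)·(1/20) = 1/160 each.
If it is in any of envelopes 4, 7, and 8 (prior 1/8 each): that envelope was opened and seen not to hold the prize — ruled out; weight (1/8)·0 = 0 each.
The weights sum to 1/35.
So P(the cheque in envelope 6 | the presenter opened envelope 4, envelope 7, and envelope 8) = (1/160) / (1/35) = 7/32.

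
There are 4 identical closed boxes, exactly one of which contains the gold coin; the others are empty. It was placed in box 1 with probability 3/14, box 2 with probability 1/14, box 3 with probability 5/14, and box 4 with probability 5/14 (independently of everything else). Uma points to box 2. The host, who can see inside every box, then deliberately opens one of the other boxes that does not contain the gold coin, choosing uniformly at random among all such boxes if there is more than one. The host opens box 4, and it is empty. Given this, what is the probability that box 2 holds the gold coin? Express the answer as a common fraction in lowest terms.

Condition on the true location of the gold coin.
If it is in box 1 (prior 3/14): the host has 2 equally likely choices, so probability 1/2; weight (3/14)·(1/2) = 3/28.
If it is in box 2 (prior 1/14): the host has 3 equally likely choices, so probability 1/3; weight (1/14)·(1/3) = 1/42.
If it is in box 3 (prior 5/14): the host has 2 equally likely choices, so probability 1/2; weight (5/14)·(1/2) = 5/28.
If it is in box 4 (prior 5/14): the host opened box 4, so this case is ruled out; weight (5/14)·0 = 0.
The weights sum to 13/42.
So P(the gold coin in box 2 | the host opened box 4) = (1/42) / (13/42) = 1/13.

1/13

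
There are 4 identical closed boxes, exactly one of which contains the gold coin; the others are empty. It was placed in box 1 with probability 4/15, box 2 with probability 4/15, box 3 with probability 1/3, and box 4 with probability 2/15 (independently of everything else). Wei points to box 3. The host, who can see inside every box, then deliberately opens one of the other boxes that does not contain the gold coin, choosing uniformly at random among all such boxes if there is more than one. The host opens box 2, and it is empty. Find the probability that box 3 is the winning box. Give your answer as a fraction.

Condition on the true location of the gold coin.
If it is in box 1 (prior 4/15): the host has 2 equally likely choices, so probability 1/2; weight (4/15)·(1/2) = 2/15.
If it is in box 2 (prior 4/15): the host opened box 2, so this case is ruled out; weight (4/15)·0 = 0.
If it is in box 3 (prior 1/3): the host has 3 equally likely choices, so probability 1/3; weight (1/3)·(1/3) = 1/9.
If it is in box 4 (prior 2/15): the host has 2 equally likely choices, so probability 1/2; weight (2/15)·(1/2) = 1/15.
The weights sum to 14/45.
So P(the gold coin in box 3 | the host opened box 2) = (1/9) / (14/45) = 5/14.

5/14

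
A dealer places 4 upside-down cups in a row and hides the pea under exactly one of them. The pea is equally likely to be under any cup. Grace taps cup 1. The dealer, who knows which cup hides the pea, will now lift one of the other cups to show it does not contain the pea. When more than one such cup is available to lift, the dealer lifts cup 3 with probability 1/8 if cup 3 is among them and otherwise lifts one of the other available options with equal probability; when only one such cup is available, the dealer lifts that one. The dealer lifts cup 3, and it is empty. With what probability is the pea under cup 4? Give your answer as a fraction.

1/3

Apply Bayes' rule, conditioning on where the pea actually is.
If it is under any of cups 1, 2, and 4 (prior 1/4 each): cup 3 is available, opened with probability 1/8; weight (1/4)·(1/8) = 1/32 each.
If it is under cup 3 (prior 1/4): the dealer opened cup 3, so this case is ruled out; weight (1/4)·0 = 0.
The weights sum to 3/32.
So P(the pea under cup 4 | the dealer opened cup 3) = (1/32) / (3/32) = 1/3.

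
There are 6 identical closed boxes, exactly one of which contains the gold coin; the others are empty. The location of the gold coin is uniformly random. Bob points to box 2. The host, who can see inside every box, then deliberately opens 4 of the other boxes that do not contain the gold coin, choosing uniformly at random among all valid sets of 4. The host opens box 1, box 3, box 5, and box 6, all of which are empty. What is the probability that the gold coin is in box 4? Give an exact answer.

Apply Bayes' rule, conditioning on where the gold coin actually is.
If it is in any of boxes 1, 3, 5, and 6 (prior 1/6 each): that box was opened and seen not to hold the prize — ruled out; weight (1/6)·0 = 0 each.
If it is in box 2 (prior 1/6): the host has 5 equally likely choices, so probability 1/5; weight (1/6)·(1/5) = 1/30.
If it is in box 4 (prior 1/6): the host has no choice, probability 1; weight (1/6)·1 = 1/6.
The weights sum to 1/5.
So P(the gold coin in box 4 | the host opened box 1, box 3, box 5, and box 6) = (1/6) / (1/5) = 5/6.

5/6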